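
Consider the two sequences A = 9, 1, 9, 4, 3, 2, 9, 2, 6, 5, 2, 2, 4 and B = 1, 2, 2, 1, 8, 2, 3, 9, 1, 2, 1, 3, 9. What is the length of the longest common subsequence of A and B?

Backtracking the LCS table gives one alignment: 1 (A2,B1) → 2 (A6,B2) → 2 (A8,B3) → 2 (A11,B6) → 2 (A12,B10).
So the longest common subsequence has length 5.

5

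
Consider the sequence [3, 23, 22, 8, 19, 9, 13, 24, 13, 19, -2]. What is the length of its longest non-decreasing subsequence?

6

Scanning left to right, the best length ending at each element is: 3→1, 23→2, 22→2, 8→2, 19→3, 9→3, 13→4, 24→5, 13→5, 19→6, -2→1.
So the longest non-decreasing subsequence has length 6, e.g. 3, 8, 9, 13, 13, 19.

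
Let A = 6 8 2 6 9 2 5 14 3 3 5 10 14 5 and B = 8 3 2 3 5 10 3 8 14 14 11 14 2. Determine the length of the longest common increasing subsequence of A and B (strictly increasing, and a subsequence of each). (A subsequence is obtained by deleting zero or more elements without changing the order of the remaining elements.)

For each value that appears in both, track the longest common increasing run ending there.
The best achievable length is 5; one witness is 2, 3, 5, 10, 14 (A-positions 3,9,11,12,13, B-positions 3,4,5,6,9).

5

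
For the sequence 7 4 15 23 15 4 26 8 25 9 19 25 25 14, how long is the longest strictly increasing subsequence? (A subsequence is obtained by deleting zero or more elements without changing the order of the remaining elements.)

One longest increasing subsequence is 7, 8, 9, 19, 25 (positions 1,8,10,11,12), of length 5; no longer one exists.

5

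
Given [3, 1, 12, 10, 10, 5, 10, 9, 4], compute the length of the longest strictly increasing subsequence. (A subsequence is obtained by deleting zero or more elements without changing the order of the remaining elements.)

Let dp[i] be the longest increasing subsequence ending at position i. Then dp = [1, 1, 2, 2, 2, 2, 3, 3, 2].
The maximum is 3; one witness is 3, 5, 10 at positions 1,6,7.

3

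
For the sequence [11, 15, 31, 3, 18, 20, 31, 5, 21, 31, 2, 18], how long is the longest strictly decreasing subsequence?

4

One longest decreasing subsequence is 31, 18, 5, 2 (positions 3,5,8,11), of length 4; no longer one exists.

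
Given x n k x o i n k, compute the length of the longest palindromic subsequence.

Using dp[i][j] = 2 + dp[i+1][j−1] if the ends match, else max(dp[i+1][j], dp[i][j−1]):
dp[1][8] = 3. A witness is knk at positions 3,7,8.

3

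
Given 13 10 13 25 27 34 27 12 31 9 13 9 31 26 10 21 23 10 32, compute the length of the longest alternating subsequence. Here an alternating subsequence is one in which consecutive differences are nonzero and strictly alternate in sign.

A longest alternating subsequence is 13, 10, 34, 27, 31, 9, 13, 9, 31, 10, 21, 10, 32 (positions 1,2,6,7,9,10,11,12,13,15,16,18,19); its 12 consecutive differences strictly alternate in sign, and length 13 is optimal.

13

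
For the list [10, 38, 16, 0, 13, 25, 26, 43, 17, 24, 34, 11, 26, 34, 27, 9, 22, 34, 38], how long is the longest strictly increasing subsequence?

Let dp[i] be the longest increasing subsequence ending at position i. Then dp = [1, 2, 2, 1, 2, 3, 4, 5, 3, 4, 5, 2, 5, 6, 6, 2, 4, 7, 8].
The maximum is 8; one witness is 10, 16, 17, 24, 26, 27, 34, 38 at positions 1,3,9,10,13,15,18,19.

8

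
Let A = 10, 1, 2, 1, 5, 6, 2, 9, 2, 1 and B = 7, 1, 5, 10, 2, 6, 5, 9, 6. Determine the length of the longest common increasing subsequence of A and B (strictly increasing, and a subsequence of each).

4

A longest common strictly increasing subsequence is 1, 5, 6, 9 (length 4); it appears in order in both A and B, and no longer such subsequence exists.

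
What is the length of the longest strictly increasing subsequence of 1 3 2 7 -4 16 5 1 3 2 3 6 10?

6

Let dp[i] be the longest increasing subsequence ending at position i. Then dp = [1, 2, 2, 3, 1, 4, 3, 2, 3, 3, 4, 5, 6].
The maximum is 6; one witness is -4, 1, 2, 3, 6, 10 at positions 5,8,10,11,12,13.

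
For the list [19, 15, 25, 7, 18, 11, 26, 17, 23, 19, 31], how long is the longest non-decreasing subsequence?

Let dp[i] be the longest non-decreasing subsequence ending at position i. Then dp = [1, 1, 2, 1, 2, 2, 3, 3, 4, 4, 5].
The maximum is 5; one witness is 7, 11, 17, 23, 31 at positions 4,6,8,9,11.

5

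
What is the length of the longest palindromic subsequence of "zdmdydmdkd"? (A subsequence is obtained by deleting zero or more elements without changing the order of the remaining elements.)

7

One longest palindromic subsequence is dmdydmd (positions 2,3,4,5,6,7,10); it reads the same forward and backward, and the interval DP gives dp[1][10] = 7.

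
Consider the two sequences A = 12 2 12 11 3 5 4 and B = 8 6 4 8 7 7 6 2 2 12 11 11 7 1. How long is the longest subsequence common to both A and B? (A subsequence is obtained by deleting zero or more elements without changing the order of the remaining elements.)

Backtracking the LCS table gives one alignment: 2 (A2,B9) → 12 (A3,B10) → 11 (A4,B12).
So the longest common subsequence has length 3.

3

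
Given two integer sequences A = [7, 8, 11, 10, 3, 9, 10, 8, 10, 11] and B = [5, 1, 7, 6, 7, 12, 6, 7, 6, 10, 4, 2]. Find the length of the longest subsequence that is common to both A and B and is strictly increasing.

2

For each value that appears in both, track the longest common increasing run ending there.
The best achievable length is 2; one witness is 7, 10 (A-positions 1,4, B-positions 3,10).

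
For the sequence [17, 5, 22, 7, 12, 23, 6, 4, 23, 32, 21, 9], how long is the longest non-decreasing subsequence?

Scanning left to right, the best length ending at each element is: 17→1, 5→1, 22→2, 7→2, 12→3, 23→4, 6→2, 4→1, 23→5, 32→6, 21→4, 9→3.
So the longest non-decreasing subsequence has length 6, e.g. 5, 7, 12, 23, 23, 32.

6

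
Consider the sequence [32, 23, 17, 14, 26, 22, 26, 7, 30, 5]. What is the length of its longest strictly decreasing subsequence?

6

Scanning left to right, the best length ending at each element is: 32→1, 23→2, 17→3, 14→4, 26→2, 22→3, 26→2, 7→5, 30→2, 5→6.
So the longest decreasing subsequence has length 6, e.g. 32, 23, 17, 14, 7, 5.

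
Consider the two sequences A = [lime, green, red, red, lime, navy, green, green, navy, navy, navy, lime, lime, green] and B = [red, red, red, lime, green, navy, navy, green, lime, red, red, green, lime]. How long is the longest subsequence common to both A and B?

Backtracking the LCS table gives one alignment: red (A3,B2) → red (A4,B3) → lime (A5,B4) → green (A8,B5) → navy (A9,B6) → navy (A10,B7) → lime (A12,B9) → lime (A13,B13).
So the longest common subsequence has length 8.

8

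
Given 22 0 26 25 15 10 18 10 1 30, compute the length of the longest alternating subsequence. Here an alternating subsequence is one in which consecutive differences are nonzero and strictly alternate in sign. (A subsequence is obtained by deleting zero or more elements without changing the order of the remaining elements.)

Track the best alternating length ending on an up-step vs a down-step at each position: up/down = 1/1, 1/2, 3/1, 3/4, 3/4, 3/4, 5/4, 3/6, 3/6, 7/1.
The maximum over both is 7; one such subsequence is 22, 0, 26, 15, 18, 10, 30.

7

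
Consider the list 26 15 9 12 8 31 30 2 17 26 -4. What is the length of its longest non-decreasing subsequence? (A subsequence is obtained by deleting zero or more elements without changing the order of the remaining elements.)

4

Scanning left to right, the best length ending at each element is: 26→1, 15→1, 9→1, 12→2, 8→1, 31→3, 30→3, 2→1, 17→3, 26→4, -4→1.
So the longest non-decreasing subsequence has length 4, e.g. 9, 12, 17, 26.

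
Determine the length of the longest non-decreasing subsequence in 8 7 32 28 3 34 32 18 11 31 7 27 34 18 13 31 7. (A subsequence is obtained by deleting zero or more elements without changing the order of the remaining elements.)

4

Let dp[i] be the longest non-decreasing subsequence ending at position i. Then dp = [1, 1, 2, 2, 1, 3, 3, 2, 2, 3, 2, 3, 4, 3, 3, 4, 3].
The maximum is 4; one witness is 8, 32, 34, 34 at positions 1,3,6,13.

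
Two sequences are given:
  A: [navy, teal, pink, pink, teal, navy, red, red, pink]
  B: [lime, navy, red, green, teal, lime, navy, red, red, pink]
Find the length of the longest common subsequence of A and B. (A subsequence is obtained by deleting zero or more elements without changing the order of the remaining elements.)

Backtracking the LCS table gives one alignment: navy (A1,B2) → teal (A2,B5) → navy (A6,B7) → red (A7,B8) → red (A8,B9) → pink (A9,B10).
So the longest common subsequence has length 6.

6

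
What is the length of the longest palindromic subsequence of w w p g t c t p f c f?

5

One longest palindromic subsequence is ptctp (positions 3,5,6,7,8); it reads the same forward and backward, and the interval DP gives dp[1][11] = 5.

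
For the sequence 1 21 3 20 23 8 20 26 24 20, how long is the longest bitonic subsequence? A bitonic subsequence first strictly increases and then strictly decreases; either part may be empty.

One longest bitonic subsequence is 1, 3, 20, 23, 26, 24, 20 (positions 1,3,4,5,8,9,10): it rises to 26 then falls. Length 7 is optimal.

7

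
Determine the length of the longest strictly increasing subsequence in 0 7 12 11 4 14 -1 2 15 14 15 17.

6

One longest increasing subsequence is 0, 7, 12, 14, 15, 17 (positions 1,2,3,6,9,12), of length 6; no longer one exists.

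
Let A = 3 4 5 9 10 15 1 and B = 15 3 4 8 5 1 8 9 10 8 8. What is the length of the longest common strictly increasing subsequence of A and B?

5

For each value that appears in both, track the longest common increasing run ending there.
The best achievable length is 5; one witness is 3, 4, 5, 9, 10 (A-positions 1,2,3,4,5, B-positions 2,3,5,8,9).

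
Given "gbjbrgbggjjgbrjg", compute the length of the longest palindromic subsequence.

12

Using dp[i][j] = 2 + dp[i+1][j−1] if the ends match, else max(dp[i+1][j], dp[i][j−1]):
dp[1][16] = 12. A witness is gjrbgjjgbrjg at positions 1,3,5,7,8,10,11,12,13,14,15,16.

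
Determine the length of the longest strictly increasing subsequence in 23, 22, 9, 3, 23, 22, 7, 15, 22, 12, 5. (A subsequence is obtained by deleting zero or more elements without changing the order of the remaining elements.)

4

Scanning left to right, the best length ending at each element is: 23→1, 22→1, 9→1, 3→1, 23→2, 22→2, 7→2, 15→3, 22→4, 12→3, 5→2.
So the longest increasing subsequence has length 4, e.g. 3, 7, 15, 22.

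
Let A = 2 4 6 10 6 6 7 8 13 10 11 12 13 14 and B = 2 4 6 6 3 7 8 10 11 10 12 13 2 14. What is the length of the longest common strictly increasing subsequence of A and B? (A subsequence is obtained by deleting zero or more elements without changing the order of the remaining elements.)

10

For each value that appears in both, track the longest common increasing run ending there.
The best achievable length is 10; one witness is 2, 4, 6, 7, 8, 10, 11, 12, 13, 14 (A-positions 1,2,3,7,8,10,11,12,13,14, B-positions 1,2,3,6,7,8,9,11,12,14).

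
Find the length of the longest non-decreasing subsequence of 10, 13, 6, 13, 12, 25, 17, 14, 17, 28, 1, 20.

Let dp[i] be the longest non-decreasing subsequence ending at position i. Then dp = [1, 2, 1, 3, 2, 4, 4, 4, 5, 6, 1, 6].
The maximum is 6; one witness is 10, 13, 13, 17, 17, 28 at positions 1,2,4,7,9,10.

6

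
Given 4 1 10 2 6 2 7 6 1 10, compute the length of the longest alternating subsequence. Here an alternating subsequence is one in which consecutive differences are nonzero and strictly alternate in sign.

Track the best alternating length ending on an up-step vs a down-step at each position: up/down = 1/1, 1/2, 3/1, 3/4, 5/4, 3/6, 7/4, 7/8, 1/8, 9/1.
The maximum over both is 9; one such subsequence is 4, 1, 10, 2, 6, 2, 7, 6, 10.

9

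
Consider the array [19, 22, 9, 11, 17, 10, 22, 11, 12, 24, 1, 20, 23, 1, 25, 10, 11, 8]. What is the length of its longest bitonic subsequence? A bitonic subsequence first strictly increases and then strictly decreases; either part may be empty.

Let inc[i] be the LIS ending at i and dec[i] the longest strictly decreasing subsequence starting at i. inc = [1, 2, 1, 2, 3, 2, 4, 3, 4, 5, 1, 5, 6, 1, 7, 2, 3, 2], dec = [5, 5, 2, 3, 4, 2, 4, 3, 3, 4, 1, 3, 3, 1, 3, 2, 2, 1].
max_i inc[i]+dec[i]−1 = 9, with one witness 9, 10, 11, 12, 20, 23, 25, 11, 8.

9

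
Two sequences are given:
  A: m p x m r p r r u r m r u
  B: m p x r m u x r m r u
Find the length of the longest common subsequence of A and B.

A longest common subsequence is mpxmurmru (length 9); the LCS DP confirms no longer common subsequence exists.

9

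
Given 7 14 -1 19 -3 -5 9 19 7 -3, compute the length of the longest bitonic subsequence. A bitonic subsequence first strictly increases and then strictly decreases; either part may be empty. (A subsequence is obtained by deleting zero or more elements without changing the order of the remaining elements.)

6

Let inc[i] be the LIS ending at i and dec[i] the longest strictly decreasing subsequence starting at i. inc = [1, 2, 1, 3, 1, 1, 2, 3, 2, 2], dec = [4, 4, 3, 4, 2, 1, 3, 3, 2, 1].
max_i inc[i]+dec[i]−1 = 6, with one witness 7, 14, 19, 9, 7, -3.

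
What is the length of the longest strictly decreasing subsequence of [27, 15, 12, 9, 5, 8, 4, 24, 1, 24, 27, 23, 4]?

7

Let dp[i] be the longest decreasing subsequence ending at position i. Then dp = [1, 2, 3, 4, 5, 5, 6, 2, 7, 2, 1, 3, 6].
The maximum is 7; one witness is 27, 15, 12, 9, 5, 4, 1 at positions 1,2,3,4,5,7,9.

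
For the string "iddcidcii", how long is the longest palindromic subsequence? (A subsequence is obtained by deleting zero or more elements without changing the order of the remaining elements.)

5

Using dp[i][j] = 2 + dp[i+1][j−1] if the ends match, else max(dp[i+1][j], dp[i][j−1]):
dp[1][9] = 5. A witness is iicii at positions 1,5,7,8,9.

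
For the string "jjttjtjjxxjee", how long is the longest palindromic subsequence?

Using dp[i][j] = 2 + dp[i+1][j−1] if the ends match, else max(dp[i+1][j], dp[i][j−1]):
dp[1][13] = 7. A witness is jjjtjjj at positions 1,2,5,6,7,8,11.

7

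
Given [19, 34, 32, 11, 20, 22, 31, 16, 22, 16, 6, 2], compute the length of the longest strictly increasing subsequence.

Let dp[i] be the longest increasing subsequence ending at position i. Then dp = [1, 2, 2, 1, 2, 3, 4, 2, 3, 2, 1, 1].
The maximum is 4; one witness is 19, 20, 22, 31 at positions 1,5,6,7.

4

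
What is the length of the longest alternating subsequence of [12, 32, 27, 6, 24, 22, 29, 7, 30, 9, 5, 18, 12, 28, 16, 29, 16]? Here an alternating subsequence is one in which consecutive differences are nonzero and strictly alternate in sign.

A longest alternating subsequence is 12, 32, 6, 24, 22, 29, 7, 30, 9, 18, 12, 28, 16, 29, 16 (positions 1,2,4,5,6,7,8,9,10,12,13,14,15,16,17); its 14 consecutive differences strictly alternate in sign, and length 15 is optimal.

15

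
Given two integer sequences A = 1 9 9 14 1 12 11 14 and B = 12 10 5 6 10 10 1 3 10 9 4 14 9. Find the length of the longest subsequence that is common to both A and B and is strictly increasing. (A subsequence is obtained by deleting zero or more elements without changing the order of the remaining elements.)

For each value that appears in both, track the longest common increasing run ending there.
The best achievable length is 3; one witness is 1, 9, 14 (A-positions 1,2,4, B-positions 7,10,12).

3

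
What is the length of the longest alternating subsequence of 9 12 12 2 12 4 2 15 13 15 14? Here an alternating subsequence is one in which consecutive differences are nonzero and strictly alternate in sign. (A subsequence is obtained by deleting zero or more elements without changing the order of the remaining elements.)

9

Track the best alternating length ending on an up-step vs a down-step at each position: up/down = 1/1, 2/1, 2/1, 1/3, 4/1, 4/5, 1/5, 6/1, 6/7, 8/1, 8/9.
The maximum over both is 9; one such subsequence is 9, 12, 2, 12, 4, 15, 13, 15, 14.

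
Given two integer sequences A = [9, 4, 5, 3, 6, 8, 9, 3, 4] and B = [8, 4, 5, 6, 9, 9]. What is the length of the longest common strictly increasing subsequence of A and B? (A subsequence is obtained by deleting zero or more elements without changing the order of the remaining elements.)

A longest common strictly increasing subsequence is 4, 5, 6, 9 (length 4); it appears in order in both A and B, and no longer such subsequence exists.

4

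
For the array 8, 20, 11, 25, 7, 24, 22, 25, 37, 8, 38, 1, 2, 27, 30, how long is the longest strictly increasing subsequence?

6

One longest increasing subsequence is 8, 20, 24, 25, 37, 38 (positions 1,2,6,8,9,11), of length 6; no longer one exists.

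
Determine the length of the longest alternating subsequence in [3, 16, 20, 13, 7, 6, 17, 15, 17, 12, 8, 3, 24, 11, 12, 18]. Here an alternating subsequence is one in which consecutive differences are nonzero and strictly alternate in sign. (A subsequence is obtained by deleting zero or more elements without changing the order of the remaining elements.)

10

Track the best alternating length ending on an up-step vs a down-step at each position: up/down = 1/1, 2/1, 2/1, 2/3, 2/3, 2/3, 4/3, 4/5, 6/3, 4/7, 4/7, 1/7, 8/1, 8/9, 10/9, 10/9.
The maximum over both is 10; one such subsequence is 3, 16, 13, 17, 15, 17, 12, 24, 11, 12.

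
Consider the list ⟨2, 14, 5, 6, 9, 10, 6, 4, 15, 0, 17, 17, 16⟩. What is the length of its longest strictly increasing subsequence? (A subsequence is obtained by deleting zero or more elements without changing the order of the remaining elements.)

Let dp[i] be the longest increasing subsequence ending at position i. Then dp = [1, 2, 2, 3, 4, 5, 3, 2, 6, 1, 7, 7, 7].
The maximum is 7; one witness is 2, 5, 6, 9, 10, 15, 17 at positions 1,3,4,5,6,9,11.

7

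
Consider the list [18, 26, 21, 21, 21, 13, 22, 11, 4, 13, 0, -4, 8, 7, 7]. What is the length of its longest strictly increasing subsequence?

Let dp[i] be the longest increasing subsequence ending at position i. Then dp = [1, 2, 2, 2, 2, 1, 3, 1, 1, 2, 1, 1, 2, 2, 2].
The maximum is 3; one witness is 18, 21, 22 at positions 1,3,7.

3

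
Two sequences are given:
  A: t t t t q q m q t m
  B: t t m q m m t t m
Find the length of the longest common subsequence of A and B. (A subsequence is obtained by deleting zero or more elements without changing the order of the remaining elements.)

A longest common subsequence is ttqmtm (length 6); the LCS DP confirms no longer common subsequence exists.

6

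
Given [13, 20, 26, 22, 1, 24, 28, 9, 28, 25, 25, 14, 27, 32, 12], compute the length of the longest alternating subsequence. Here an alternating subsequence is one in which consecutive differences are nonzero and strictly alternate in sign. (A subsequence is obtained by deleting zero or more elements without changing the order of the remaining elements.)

9

Track the best alternating length ending on an up-step vs a down-step at each position: up/down = 1/1, 2/1, 2/1, 2/3, 1/3, 4/3, 4/1, 4/5, 6/1, 6/7, 6/7, 6/7, 8/7, 8/1, 6/9.
The maximum over both is 9; one such subsequence is 13, 26, 22, 24, 9, 28, 25, 27, 12.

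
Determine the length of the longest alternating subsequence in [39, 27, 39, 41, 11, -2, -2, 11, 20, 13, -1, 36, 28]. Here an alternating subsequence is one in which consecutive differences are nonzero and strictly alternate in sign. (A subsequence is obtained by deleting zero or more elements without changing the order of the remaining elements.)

8

A longest alternating subsequence is 39, 27, 39, 11, 20, 13, 36, 28 (positions 1,2,3,5,9,10,12,13); its 7 consecutive differences strictly alternate in sign, and length 8 is optimal.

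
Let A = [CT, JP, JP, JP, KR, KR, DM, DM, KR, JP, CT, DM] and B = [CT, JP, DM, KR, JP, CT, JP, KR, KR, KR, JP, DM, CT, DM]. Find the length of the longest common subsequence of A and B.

A longest common subsequence is CT, JP, JP, JP, KR, KR, KR, JP, CT, DM (length 10); the LCS DP confirms no longer common subsequence exists.

10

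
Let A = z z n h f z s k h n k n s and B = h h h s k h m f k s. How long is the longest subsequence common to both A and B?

A longest common subsequence is hskhks (length 6); the LCS DP confirms no longer common subsequence exists.

6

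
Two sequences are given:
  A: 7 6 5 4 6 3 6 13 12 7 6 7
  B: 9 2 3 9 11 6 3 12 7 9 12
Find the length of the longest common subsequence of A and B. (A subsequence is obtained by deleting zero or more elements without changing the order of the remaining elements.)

4

Backtracking the LCS table gives one alignment: 6 (A5,B6) → 3 (A6,B7) → 12 (A9,B8) → 7 (A10,B9).
So the longest common subsequence has length 4.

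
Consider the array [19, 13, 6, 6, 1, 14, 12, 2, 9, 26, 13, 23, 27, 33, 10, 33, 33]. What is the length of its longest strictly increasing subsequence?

7

Let dp[i] be the longest increasing subsequence ending at position i. Then dp = [1, 1, 1, 1, 1, 2, 2, 2, 3, 4, 4, 5, 6, 7, 4, 7, 7].
The maximum is 7; one witness is 1, 2, 9, 13, 23, 27, 33 at positions 5,8,9,11,12,13,14.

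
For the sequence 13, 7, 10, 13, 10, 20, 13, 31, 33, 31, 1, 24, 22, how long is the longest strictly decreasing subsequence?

Let dp[i] be the longest decreasing subsequence ending at position i. Then dp = [1, 2, 2, 1, 2, 1, 2, 1, 1, 2, 3, 3, 4].
The maximum is 4; one witness is 33, 31, 24, 22 at positions 9,10,12,13.

4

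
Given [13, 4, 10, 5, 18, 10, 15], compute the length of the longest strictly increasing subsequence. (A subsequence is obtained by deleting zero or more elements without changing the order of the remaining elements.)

Scanning left to right, the best length ending at each element is: 13→1, 4→1, 10→2, 5→2, 18→3, 10→3, 15→4.
So the longest increasing subsequence has length 4, e.g. 4, 5, 10, 15.

4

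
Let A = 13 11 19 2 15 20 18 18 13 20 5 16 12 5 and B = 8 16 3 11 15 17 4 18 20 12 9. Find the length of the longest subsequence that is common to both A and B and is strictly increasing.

For each value that appears in both, track the longest common increasing run ending there.
The best achievable length is 4; one witness is 11, 15, 18, 20 (A-positions 2,5,7,10, B-positions 4,5,8,9).

4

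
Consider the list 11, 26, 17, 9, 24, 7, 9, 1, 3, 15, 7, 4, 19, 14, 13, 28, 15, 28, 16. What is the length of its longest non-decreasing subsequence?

6

Scanning left to right, the best length ending at each element is: 11→1, 26→2, 17→2, 9→1, 24→3, 7→1, 9→2, 1→1, 3→2, 15→3, 7→3, 4→3, 19→4, 14→4, 13→4, 28→5, 15→5, 28→6, 16→6.
So the longest non-decreasing subsequence has length 6, e.g. 9, 9, 15, 19, 28, 28.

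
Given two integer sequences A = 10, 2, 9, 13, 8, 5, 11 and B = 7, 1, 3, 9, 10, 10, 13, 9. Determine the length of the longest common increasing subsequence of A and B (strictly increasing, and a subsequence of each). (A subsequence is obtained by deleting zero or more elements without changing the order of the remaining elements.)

For each value that appears in both, track the longest common increasing run ending there.
The best achievable length is 2; one witness is 9, 13 (A-positions 3,4, B-positions 4,7).

2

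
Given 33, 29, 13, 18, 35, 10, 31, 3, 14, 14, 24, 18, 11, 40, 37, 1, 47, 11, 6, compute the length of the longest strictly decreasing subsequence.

6

Scanning left to right, the best length ending at each element is: 33→1, 29→2, 13→3, 18→3, 35→1, 10→4, 31→2, 3→5, 14→4, 14→4, 24→3, 18→4, 11→5, 40→1, 37→2, 1→6, 47→1, 11→5, 6→6.
So the longest decreasing subsequence has length 6, e.g. 33, 29, 13, 10, 3, 1.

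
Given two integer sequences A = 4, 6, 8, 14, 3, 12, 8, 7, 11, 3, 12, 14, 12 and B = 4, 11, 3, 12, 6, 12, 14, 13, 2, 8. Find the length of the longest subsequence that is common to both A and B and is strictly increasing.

4

For each value that appears in both, track the longest common increasing run ending there.
The best achievable length is 4; one witness is 4, 11, 12, 14 (A-positions 1,9,11,12, B-positions 1,2,4,7).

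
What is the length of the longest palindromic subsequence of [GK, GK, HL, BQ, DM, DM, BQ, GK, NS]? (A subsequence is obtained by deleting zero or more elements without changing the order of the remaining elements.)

One longest palindromic subsequence is GK BQ DM DM BQ GK (positions 2,4,5,6,7,8); it reads the same forward and backward, and the interval DP gives dp[1][9] = 6.

6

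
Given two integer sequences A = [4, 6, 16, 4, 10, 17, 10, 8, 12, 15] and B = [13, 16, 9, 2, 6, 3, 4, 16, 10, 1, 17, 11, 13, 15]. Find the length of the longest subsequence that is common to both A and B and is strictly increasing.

3

A longest common strictly increasing subsequence is 6, 16, 17 (length 3); it appears in order in both A and B, and no longer such subsequence exists.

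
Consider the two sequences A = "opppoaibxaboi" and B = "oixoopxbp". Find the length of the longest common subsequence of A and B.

Backtracking the LCS table gives one alignment: o (A1,B5) → p (A4,B6) → x (A9,B7) → b (A11,B8).
So the longest common subsequence has length 4.

4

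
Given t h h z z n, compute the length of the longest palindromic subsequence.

2

Using dp[i][j] = 2 + dp[i+1][j−1] if the ends match, else max(dp[i+1][j], dp[i][j−1]):
dp[1][6] = 2. A witness is zz at positions 4,5.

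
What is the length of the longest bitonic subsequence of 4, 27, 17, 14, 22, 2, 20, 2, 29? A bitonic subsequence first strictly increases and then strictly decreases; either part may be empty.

5

One longest bitonic subsequence is 4, 27, 22, 20, 2 (positions 1,2,5,7,8): it rises to 27 then falls. Length 5 is optimal.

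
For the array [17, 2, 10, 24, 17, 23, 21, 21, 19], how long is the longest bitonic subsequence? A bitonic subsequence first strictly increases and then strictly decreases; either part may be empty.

6

One longest bitonic subsequence is 2, 10, 24, 23, 21, 19 (positions 2,3,4,6,8,9): it rises to 24 then falls. Length 6 is optimal.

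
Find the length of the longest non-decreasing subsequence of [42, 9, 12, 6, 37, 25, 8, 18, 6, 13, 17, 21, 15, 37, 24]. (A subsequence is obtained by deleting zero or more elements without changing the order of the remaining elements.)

Let dp[i] be the longest non-decreasing subsequence ending at position i. Then dp = [1, 1, 2, 1, 3, 3, 2, 3, 2, 3, 4, 5, 4, 6, 6].
The maximum is 6; one witness is 9, 12, 13, 17, 21, 37 at positions 2,3,10,11,12,14.

6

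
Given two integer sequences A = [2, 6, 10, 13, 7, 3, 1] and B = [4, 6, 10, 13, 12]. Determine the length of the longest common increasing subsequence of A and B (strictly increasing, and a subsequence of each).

3

For each value that appears in both, track the longest common increasing run ending there.
The best achievable length is 3; one witness is 6, 10, 13 (A-positions 2,3,4, B-positions 2,3,4).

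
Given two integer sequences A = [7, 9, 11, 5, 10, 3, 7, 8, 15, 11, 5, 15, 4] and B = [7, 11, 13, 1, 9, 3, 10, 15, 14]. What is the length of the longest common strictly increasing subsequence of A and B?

For each value that appears in both, track the longest common increasing run ending there.
The best achievable length is 4; one witness is 7, 9, 10, 15 (A-positions 1,2,5,9, B-positions 1,5,7,8).

4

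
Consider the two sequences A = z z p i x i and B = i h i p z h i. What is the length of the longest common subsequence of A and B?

2

Backtracking the LCS table gives one alignment: z (A1,B5) → i (A6,B7).
So the longest common subsequence has length 2.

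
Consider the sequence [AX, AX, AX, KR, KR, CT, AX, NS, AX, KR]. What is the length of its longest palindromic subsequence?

Using dp[i][j] = 2 + dp[i+1][j−1] if the ends match, else max(dp[i+1][j], dp[i][j−1]):
dp[1][10] = 6. A witness is AX AX KR KR AX AX at positions 2,3,4,5,7,9.

6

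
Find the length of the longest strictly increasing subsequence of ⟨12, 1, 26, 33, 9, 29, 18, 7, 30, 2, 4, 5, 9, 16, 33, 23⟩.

7

Let dp[i] be the longest increasing subsequence ending at position i. Then dp = [1, 1, 2, 3, 2, 3, 3, 2, 4, 2, 3, 4, 5, 6, 7, 7].
The maximum is 7; one witness is 1, 2, 4, 5, 9, 16, 33 at positions 2,10,11,12,13,14,15.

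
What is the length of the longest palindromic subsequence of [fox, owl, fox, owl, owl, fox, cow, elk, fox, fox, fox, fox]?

7

One longest palindromic subsequence is fox fox fox fox fox fox fox (positions 1,3,6,9,10,11,12); it reads the same forward and backward, and the interval DP gives dp[1][12] = 7.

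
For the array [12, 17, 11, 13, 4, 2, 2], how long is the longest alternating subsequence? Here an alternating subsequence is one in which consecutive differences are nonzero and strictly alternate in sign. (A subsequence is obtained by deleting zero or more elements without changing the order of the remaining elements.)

5

A longest alternating subsequence is 12, 17, 11, 13, 4 (positions 1,2,3,4,5); its 4 consecutive differences strictly alternate in sign, and length 5 is optimal.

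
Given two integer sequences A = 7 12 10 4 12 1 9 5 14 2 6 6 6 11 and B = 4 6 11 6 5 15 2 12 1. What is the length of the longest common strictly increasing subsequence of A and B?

3

A longest common strictly increasing subsequence is 4, 6, 11 (length 3); it appears in order in both A and B, and no longer such subsequence exists.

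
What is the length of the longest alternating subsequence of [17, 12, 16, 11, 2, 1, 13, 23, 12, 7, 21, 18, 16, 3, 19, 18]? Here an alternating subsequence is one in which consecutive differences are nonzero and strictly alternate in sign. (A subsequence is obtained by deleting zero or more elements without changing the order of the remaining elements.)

10

A longest alternating subsequence is 17, 12, 16, 11, 13, 12, 21, 18, 19, 18 (positions 1,2,3,4,7,9,11,12,15,16); its 9 consecutive differences strictly alternate in sign, and length 10 is optimal.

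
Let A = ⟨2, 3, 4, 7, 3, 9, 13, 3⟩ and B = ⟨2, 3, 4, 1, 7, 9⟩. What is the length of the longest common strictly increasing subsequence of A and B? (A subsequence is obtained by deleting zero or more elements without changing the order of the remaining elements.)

5

A longest common strictly increasing subsequence is 2, 3, 4, 7, 9 (length 5); it appears in order in both A and B, and no longer such subsequence exists.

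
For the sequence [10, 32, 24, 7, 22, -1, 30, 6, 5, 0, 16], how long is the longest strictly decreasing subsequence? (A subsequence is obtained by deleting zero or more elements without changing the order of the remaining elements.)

Scanning left to right, the best length ending at each element is: 10→1, 32→1, 24→2, 7→3, 22→3, -1→4, 30→2, 6→4, 5→5, 0→6, 16→4.
So the longest decreasing subsequence has length 6, e.g. 32, 24, 7, 6, 5, 0.

6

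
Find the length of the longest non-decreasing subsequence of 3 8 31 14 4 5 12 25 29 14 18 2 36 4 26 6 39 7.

8

One longest non-decreasing subsequence is 3, 4, 5, 12, 25, 29, 36, 39 (positions 1,5,6,7,8,9,13,17), of length 8; no longer one exists.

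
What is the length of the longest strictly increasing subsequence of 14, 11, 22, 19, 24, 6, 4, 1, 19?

3

Scanning left to right, the best length ending at each element is: 14→1, 11→1, 22→2, 19→2, 24→3, 6→1, 4→1, 1→1, 19→2.
So the longest increasing subsequence has length 3, e.g. 14, 22, 24.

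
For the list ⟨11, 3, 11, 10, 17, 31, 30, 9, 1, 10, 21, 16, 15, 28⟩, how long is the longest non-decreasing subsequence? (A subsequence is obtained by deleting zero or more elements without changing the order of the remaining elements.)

Let dp[i] be the longest non-decreasing subsequence ending at position i. Then dp = [1, 1, 2, 2, 3, 4, 4, 2, 1, 3, 4, 4, 4, 5].
The maximum is 5; one witness is 11, 11, 17, 21, 28 at positions 1,3,5,11,14.

5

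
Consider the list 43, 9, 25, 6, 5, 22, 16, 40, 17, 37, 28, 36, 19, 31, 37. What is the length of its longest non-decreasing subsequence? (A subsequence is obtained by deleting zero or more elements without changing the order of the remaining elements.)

6

Scanning left to right, the best length ending at each element is: 43→1, 9→1, 25→2, 6→1, 5→1, 22→2, 16→2, 40→3, 17→3, 37→4, 28→4, 36→5, 19→4, 31→5, 37→6.
So the longest non-decreasing subsequence has length 6, e.g. 9, 16, 17, 28, 36, 37.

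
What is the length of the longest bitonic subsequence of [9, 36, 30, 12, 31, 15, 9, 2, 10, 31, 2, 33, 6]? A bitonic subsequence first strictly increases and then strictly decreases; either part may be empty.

6

Let inc[i] be the LIS ending at i and dec[i] the longest strictly decreasing subsequence starting at i. inc = [1, 2, 2, 2, 3, 3, 1, 1, 2, 4, 1, 5, 2], dec = [2, 5, 4, 3, 4, 3, 2, 1, 2, 2, 1, 2, 1].
max_i inc[i]+dec[i]−1 = 6, with one witness 9, 36, 31, 15, 10, 6.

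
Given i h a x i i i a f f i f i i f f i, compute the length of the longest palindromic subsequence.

Using dp[i][j] = 2 + dp[i+1][j−1] if the ends match, else max(dp[i+1][j], dp[i][j−1]):
dp[1][17] = 10. A witness is iiiiffiiii at positions 1,5,6,7,9,10,11,13,14,17.

10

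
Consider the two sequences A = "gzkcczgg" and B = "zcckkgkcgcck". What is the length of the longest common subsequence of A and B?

5

Backtracking the LCS table gives one alignment: z (A2,B1) → c (A4,B2) → c (A5,B3) → g (A7,B6) → g (A8,B9).
So the longest common subsequence has length 5.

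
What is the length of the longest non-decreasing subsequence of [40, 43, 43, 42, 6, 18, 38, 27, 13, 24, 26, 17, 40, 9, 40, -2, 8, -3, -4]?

Scanning left to right, the best length ending at each element is: 40→1, 43→2, 43→3, 42→2, 6→1, 18→2, 38→3, 27→3, 13→2, 24→3, 26→4, 17→3, 40→5, 9→2, 40→6, -2→1, 8→2, -3→1, -4→1.
So the longest non-decreasing subsequence has length 6, e.g. 6, 18, 24, 26, 40, 40.

6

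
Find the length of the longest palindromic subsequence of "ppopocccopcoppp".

13

Using dp[i][j] = 2 + dp[i+1][j−1] if the ends match, else max(dp[i+1][j], dp[i][j−1]):
dp[1][15] = 13. A witness is ppopocccopopp at positions 1,2,3,4,5,6,7,8,9,10,12,14,15.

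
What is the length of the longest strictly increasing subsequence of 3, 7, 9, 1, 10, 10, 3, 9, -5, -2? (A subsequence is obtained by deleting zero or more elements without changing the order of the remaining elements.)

4

Let dp[i] be the longest increasing subsequence ending at position i. Then dp = [1, 2, 3, 1, 4, 4, 2, 3, 1, 2].
The maximum is 4; one witness is 3, 7, 9, 10 at positions 1,2,3,5.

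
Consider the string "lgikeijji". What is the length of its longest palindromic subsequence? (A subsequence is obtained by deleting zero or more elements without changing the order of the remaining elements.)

Using dp[i][j] = 2 + dp[i+1][j−1] if the ends match, else max(dp[i+1][j], dp[i][j−1]):
dp[1][9] = 4. A witness is ijji at positions 3,7,8,9.

4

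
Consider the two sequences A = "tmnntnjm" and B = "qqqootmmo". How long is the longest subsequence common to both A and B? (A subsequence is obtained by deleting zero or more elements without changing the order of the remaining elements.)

3

Backtracking the LCS table gives one alignment: t (A1,B6) → m (A2,B7) → m (A8,B8).
So the longest common subsequence has length 3.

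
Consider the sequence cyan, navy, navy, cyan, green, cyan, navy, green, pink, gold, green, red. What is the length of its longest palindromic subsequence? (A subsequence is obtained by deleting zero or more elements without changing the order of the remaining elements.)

Using dp[i][j] = 2 + dp[i+1][j−1] if the ends match, else max(dp[i+1][j], dp[i][j−1]):
dp[1][12] = 5. A witness is navy cyan green cyan navy at positions 3,4,5,6,7.

5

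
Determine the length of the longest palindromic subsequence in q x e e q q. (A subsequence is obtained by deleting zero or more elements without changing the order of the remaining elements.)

One longest palindromic subsequence is qeeq (positions 1,3,4,6); it reads the same forward and backward, and the interval DP gives dp[1][6] = 4.

4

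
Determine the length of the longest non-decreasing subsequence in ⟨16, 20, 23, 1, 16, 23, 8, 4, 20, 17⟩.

4

Let dp[i] be the longest non-decreasing subsequence ending at position i. Then dp = [1, 2, 3, 1, 2, 4, 2, 2, 3, 3].
The maximum is 4; one witness is 16, 20, 23, 23 at positions 1,2,3,6.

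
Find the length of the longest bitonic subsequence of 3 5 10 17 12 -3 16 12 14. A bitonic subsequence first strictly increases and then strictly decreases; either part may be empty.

6

One longest bitonic subsequence is 3, 5, 10, 17, 16, 14 (positions 1,2,3,4,7,9): it rises to 17 then falls. Length 6 is optimal.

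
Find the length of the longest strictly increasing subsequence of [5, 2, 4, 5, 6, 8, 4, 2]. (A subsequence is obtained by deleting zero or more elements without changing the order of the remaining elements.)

Let dp[i] be the longest increasing subsequence ending at position i. Then dp = [1, 1, 2, 3, 4, 5, 2, 1].
The maximum is 5; one witness is 2, 4, 5, 6, 8 at positions 2,3,4,5,6.

5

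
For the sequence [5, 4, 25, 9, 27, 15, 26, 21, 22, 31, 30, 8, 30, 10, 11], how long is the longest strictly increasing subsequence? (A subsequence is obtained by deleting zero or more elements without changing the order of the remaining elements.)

6

Scanning left to right, the best length ending at each element is: 5→1, 4→1, 25→2, 9→2, 27→3, 15→3, 26→4, 21→4, 22→5, 31→6, 30→6, 8→2, 30→6, 10→3, 11→4.
So the longest increasing subsequence has length 6, e.g. 5, 9, 15, 21, 22, 31.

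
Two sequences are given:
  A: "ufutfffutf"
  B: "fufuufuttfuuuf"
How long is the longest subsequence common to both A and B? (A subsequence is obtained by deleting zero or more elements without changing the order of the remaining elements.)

7

A longest common subsequence is ufutfuf (length 7); the LCS DP confirms no longer common subsequence exists.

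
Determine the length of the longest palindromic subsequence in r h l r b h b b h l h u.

Using dp[i][j] = 2 + dp[i+1][j−1] if the ends match, else max(dp[i+1][j], dp[i][j−1]):
dp[1][12] = 8. A witness is hlhbbhlh at positions 2,3,6,7,8,9,10,11.

8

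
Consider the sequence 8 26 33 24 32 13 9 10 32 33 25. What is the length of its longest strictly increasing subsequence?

5

Let dp[i] be the longest increasing subsequence ending at position i. Then dp = [1, 2, 3, 2, 3, 2, 2, 3, 4, 5, 4].
The maximum is 5; one witness is 8, 9, 10, 32, 33 at positions 1,7,8,9,10.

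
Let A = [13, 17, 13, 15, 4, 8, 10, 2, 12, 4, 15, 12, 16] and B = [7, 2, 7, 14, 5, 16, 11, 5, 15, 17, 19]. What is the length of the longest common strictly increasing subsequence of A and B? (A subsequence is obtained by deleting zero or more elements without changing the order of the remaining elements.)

For each value that appears in both, track the longest common increasing run ending there.
The best achievable length is 2; one witness is 2, 16 (A-positions 8,13, B-positions 2,6).

2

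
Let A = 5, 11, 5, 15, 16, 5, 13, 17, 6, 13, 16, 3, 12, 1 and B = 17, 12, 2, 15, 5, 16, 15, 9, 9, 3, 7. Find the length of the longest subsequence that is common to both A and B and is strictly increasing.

A longest common strictly increasing subsequence is 15, 16 (length 2); it appears in order in both A and B, and no longer such subsequence exists.

2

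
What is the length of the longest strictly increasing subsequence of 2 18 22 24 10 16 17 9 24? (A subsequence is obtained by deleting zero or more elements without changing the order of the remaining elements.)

5

Let dp[i] be the longest increasing subsequence ending at position i. Then dp = [1, 2, 3, 4, 2, 3, 4, 2, 5].
The maximum is 5; one witness is 2, 10, 16, 17, 24 at positions 1,5,6,7,9.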